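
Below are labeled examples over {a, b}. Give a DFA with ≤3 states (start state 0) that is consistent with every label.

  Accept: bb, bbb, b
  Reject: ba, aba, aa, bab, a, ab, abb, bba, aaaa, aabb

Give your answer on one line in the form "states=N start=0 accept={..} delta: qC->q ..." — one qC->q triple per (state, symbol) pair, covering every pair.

states=2 start=0 accept={0} delta: 0a->1 0b->0 1a->1 1b->1

State merging on the prefix tree: take the shortest (then alphabetical) example prefix whose next move is undefined and point that move at state 0, else 1, else 2, ...; a target is out if some Accept/Reject pair would then sit in one state with the same input left (inseparable). If every existing state is out, open a new one.
a: 0a undefined. 0a->0: no, bb/abb meet in 0 with "bb" left. Open state 1: 0a->1.
b: 0b undefined. 0b->0: ok.
aa: 1a undefined. 1a->0: no, bb/aa meet in 0. 1a->1: ok.
ab: 1b undefined. 1b->0: no, bb/bab meet in 0. 1b->1: ok.
All examples now run through 2 states with every (state, symbol) defined. Accept strings end in {0}, Reject strings end in {1}; accept={0}.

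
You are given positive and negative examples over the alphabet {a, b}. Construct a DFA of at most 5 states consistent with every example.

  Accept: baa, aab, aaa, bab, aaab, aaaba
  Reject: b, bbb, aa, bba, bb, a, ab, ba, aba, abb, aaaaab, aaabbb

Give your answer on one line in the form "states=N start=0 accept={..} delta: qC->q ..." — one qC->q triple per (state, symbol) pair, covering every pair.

Fold the examples into a partial DFA from state 0: repeatedly fix the first undefined (state, symbol) met by the shortest-then-alphabetical prefix, trying targets in increasing order and rejecting any under which an Accept and a Reject string meet in one state with the same remainder; add a state when all current targets are rejected. Accepting states are where Accept strings end.
a: 0a undefined. 0a->0: no, aab/b meet in 0 with "b" left. Open state 1: 0a->1.
b: 0b undefined. 0b->0: no, baa/aa meet in 1 with "a" left. 0b->1: ok.
aa: 1a undefined. 1a->0: no, baa/b meet in 1. 1a->1: no, baa/b meet in 1. Open state 2: 1a->2.
ab: 1b undefined. 1b->0: ok.
aaa: 2a undefined. 2a->0: no, baa/bb meet in 0. 2a->1: no, baa/b meet in 1. 2a->2: no, baa/aa meet in 2. Open state 3: 2a->3.
aab: 2b undefined. 2b->0: no, aab/bb meet in 0. 2b->1: no, aab/b meet in 1. 2b->2: no, aab/aa meet in 2. 2b->3: ok.
aaaa: 3a undefined. 3a->0: ok.
aaab: 3b undefined. 3b->0: no, aaab/bb meet in 0. 3b->1: no, aaab/b meet in 1. 3b->2: no, aaab/aa meet in 2. 3b->3: no, baa/aaabbb meet in 3. Open state 4: 3b->4.
aaaba: 4a undefined. 4a->0: no, aaaba/bb meet in 0. 4a->1: no, aaaba/b meet in 1. 4a->2: no, aaaba/aa meet in 2. 4a->3: ok.
aaabb: 4b undefined. 4b->0: ok.
All examples now run through 5 states with every (state, symbol) defined. Accept strings end in {3,4}, Reject strings end in {0,1,2}; accept={3,4}.

states=5 start=0 accept={3,4} delta: 0a->1 0b->1 1a->2 1b->0 2a->3 2b->3 3a->0 3b->4 4a->3 4b->0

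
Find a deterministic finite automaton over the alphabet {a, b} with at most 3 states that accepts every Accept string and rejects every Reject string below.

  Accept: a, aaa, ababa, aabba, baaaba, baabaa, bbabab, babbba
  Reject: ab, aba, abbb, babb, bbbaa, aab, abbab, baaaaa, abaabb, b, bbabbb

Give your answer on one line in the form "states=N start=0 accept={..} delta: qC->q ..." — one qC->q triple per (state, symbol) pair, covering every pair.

Fold the examples into a partial DFA from state 0: repeatedly fix the first undefined (state, symbol) met by the shortest-then-alphabetical prefix, trying targets in increasing order and rejecting any under which an Accept and a Reject string meet in one state with the same remainder; add a state when all current targets are rejected. Accepting states are where Accept strings end.
a: 0a undefined. 0a->0: ok.
b: 0b undefined. 0b->0: no, a/ab meet in 0. Open state 1: 0b->1.
ba: 1a undefined. 1a->0: no, a/aba meet in 0. 1a->1: ok.
bb: 1b undefined. 1b->0: ok.
All examples now run through 2 states with every (state, symbol) defined. Accept strings end in {0}, Reject strings end in {1}; accept={0}.

states=2 start=0 accept={0} delta: 0a->0 0b->1 1a->1 1b->0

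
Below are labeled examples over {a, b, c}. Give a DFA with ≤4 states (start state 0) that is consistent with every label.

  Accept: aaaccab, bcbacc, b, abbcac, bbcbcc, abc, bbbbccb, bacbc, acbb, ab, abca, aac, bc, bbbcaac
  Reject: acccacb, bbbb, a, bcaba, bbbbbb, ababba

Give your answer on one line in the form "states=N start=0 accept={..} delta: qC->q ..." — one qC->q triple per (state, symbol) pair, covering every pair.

states=3 start=0 accept={1,2} delta: 0a->0 0b->1 0c->1 1a->0 1b->0 1c->2 2a->2 2b->1 2c->1

Grow the machine one transition at a time. Run the examples from 0; the earliest place one falls off (shortest prefix, ties alphabetical) gets sent to the lowest-numbered state that keeps every Accept/Reject pair distinguishable — a pair clashes when both reach the same state with identical unread suffix — and to a fresh state only if none does.
a: 0a undefined. 0a->0: ok.
b: 0b undefined. 0b->0: no, b/bbbb meet in 0. Open state 1: 0b->1.
ac: 0c undefined. 0c->0: no, aaaccab/acccacb meet in 1. 0c->1: ok.
ba: 1a undefined. 1a->0: ok.
bb: 1b undefined. 1b->0: ok.
bc: 1c undefined. 1c->0: no, bcbacc/acccacb meet in 0. 1c->1: no, bbbbccb/acccacb meet in 0. Open state 2: 1c->2.
bca: 2a undefined. 2a->0: no, abca/bbbb meet in 0. 2a->1: no, aaaccab/bbbb meet in 0. 2a->2: ok.
bcb: 2b undefined. 2b->0: no, aaaccab/bbbb meet in 0. 2b->1: ok.
accc: 2c undefined. 2c->0: no, bbbcaac/acccacb meet in 0. 2c->1: ok.
All examples now run through 3 states with every (state, symbol) defined. Accept strings end in {1,2}, Reject strings end in {0}; accept={1,2}.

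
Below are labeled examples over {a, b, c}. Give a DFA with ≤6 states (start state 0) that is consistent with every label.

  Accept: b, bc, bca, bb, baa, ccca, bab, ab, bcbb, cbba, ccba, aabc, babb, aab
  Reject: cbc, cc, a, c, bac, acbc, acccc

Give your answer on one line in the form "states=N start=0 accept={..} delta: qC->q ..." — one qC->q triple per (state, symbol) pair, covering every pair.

Fold the examples into a partial DFA from state 0: repeatedly fix the first undefined (state, symbol) met by the shortest-then-alphabetical prefix, trying targets in increasing order and rejecting any under which an Accept and a Reject string meet in one state with the same remainder; add a state when all current targets are rejected. Accepting states are where Accept strings end.
a: 0a undefined. 0a->0: ok.
b: 0b undefined. 0b->0: no, b/a meet in 0. Open state 1: 0b->1.
c: 0c undefined. 0c->0: no, bc/cbc meet in 1 with "c" left. 0c->1: no, b/c meet in 1. Open state 2: 0c->2.
ba: 1a undefined. 1a->0: no, baa/a meet in 0. 1a->1: no, bc/bac meet in 1 with "c" left. 1a->2: ok.
bb: 1b undefined. 1b->0: no, bb/a meet in 0. 1b->1: ok.
bc: 1c undefined. 1c->0: no, bc/a meet in 0. 1c->1: no, bca/c meet in 2. 1c->2: no, bc/c meet in 2. Open state 3: 1c->3.
cb: 2b undefined. 2b->0: no, bab/a meet in 0. 2b->1: no, bc/cbc meet in 3. 2b->2: no, bab/c meet in 2. 2b->3: ok.
cc: 2c undefined. 2c->0: no, ccba/c meet in 2. 2c->1: no, b/cc meet in 1. 2c->2: ok.
baa: 2a undefined. 2a->0: no, baa/a meet in 0. 2a->1: ok.
bca: 3a undefined. 3a->0: no, bca/a meet in 0. 3a->1: ok.
bcb: 3b undefined. 3b->0: no, cbba/a meet in 0. 3b->1: no, cbba/cc meet in 2. 3b->2: no, babb/cc meet in 2. 3b->3: ok.
cbc: 3c undefined. 3c->0: ok.
All examples now run through 4 states with every (state, symbol) defined. Accept strings end in {1,3}, Reject strings end in {0,2}; accept={1,3}.

states=4 start=0 accept={1,3} delta: 0a->0 0b->1 0c->2 1a->2 1b->1 1c->3 2a->1 2b->3 2c->2 3a->1 3b->3 3c->0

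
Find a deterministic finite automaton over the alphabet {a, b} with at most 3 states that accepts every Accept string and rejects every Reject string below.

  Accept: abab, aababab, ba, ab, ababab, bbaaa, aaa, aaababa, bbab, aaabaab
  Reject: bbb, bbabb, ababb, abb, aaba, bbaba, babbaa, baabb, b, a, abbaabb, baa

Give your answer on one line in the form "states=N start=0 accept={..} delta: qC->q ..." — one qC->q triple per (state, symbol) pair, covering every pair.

states=3 start=0 accept={0} delta: 0a->1 0b->2 1a->2 1b->0 2a->0 2b->0

State merging on the prefix tree: take the shortest (then alphabetical) example prefix whose next move is undefined and point that move at state 0, else 1, else 2, ...; a target is out if some Accept/Reject pair would then sit in one state with the same input left (inseparable). If every existing state is out, open a new one.
a: 0a undefined. 0a->0: no, ba/aaba meet in 0 with "ba" left. Open state 1: 0a->1.
b: 0b undefined. 0b->0: no, ba/a meet in 1. 0b->1: no, aaa/baa meet in 1 with "aa" left. Open state 2: 0b->2.
aa: 1a undefined. 1a->0: no, ba/aaba meet in 2 with "a" left. 1a->1: no, aaa/a meet in 1. 1a->2: ok.
ab: 1b undefined. 1b->0: ok.
ba: 2a undefined. 2a->0: ok.
bb: 2b undefined. 2b->0: ok.
All examples now run through 3 states with every (state, symbol) defined. Accept strings end in {0}, Reject strings end in {1,2}; accept={0}.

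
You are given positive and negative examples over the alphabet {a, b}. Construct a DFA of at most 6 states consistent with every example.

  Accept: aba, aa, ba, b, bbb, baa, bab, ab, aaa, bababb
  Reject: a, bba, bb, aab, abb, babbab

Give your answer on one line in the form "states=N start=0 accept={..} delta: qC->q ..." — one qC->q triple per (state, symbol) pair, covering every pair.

Grow the machine one transition at a time. Run the examples from 0; the earliest place one falls off (shortest prefix, ties alphabetical) gets sent to the lowest-numbered state that keeps every Accept/Reject pair distinguishable — a pair clashes when both reach the same state with identical unread suffix — and to a fresh state only if none does.
a: 0a undefined. 0a->0: no, aa/a meet in 0. Open state 1: 0a->1.
b: 0b undefined. 0b->0: no, ba/a meet in 1. 0b->1: no, aba/bba meet in 1 with "ba" left. Open state 2: 0b->2.
aa: 1a undefined. 1a->0: no, b/aab meet in 2. 1a->1: no, aa/a meet in 1. 1a->2: ok.
ab: 1b undefined. 1b->0: no, aba/a meet in 1. 1b->1: no, ab/a meet in 1. 1b->2: ok.
ba: 2a undefined. 2a->0: no, baa/a meet in 1. 2a->1: no, aba/a meet in 1. 2a->2: no, bab/bb meet in 2 with "b" left. Open state 3: 2a->3.
bb: 2b undefined. 2b->0: ok.
baa: 3a undefined. 3a->0: no, baa/bb meet in 0. 3a->1: no, baa/a meet in 1. 3a->2: ok.
bab: 3b undefined. 3b->0: no, bab/bb meet in 0. 3b->1: no, bab/a meet in 1. 3b->2: no, aa/babbab meet in 2. 3b->3: ok.
All examples now run through 4 states with every (state, symbol) defined. Accept strings end in {2,3}, Reject strings end in {0,1}; accept={2,3}.

states=4 start=0 accept={2,3} delta: 0a->1 0b->2 1a->2 1b->2 2a->3 2b->0 3a->2 3b->3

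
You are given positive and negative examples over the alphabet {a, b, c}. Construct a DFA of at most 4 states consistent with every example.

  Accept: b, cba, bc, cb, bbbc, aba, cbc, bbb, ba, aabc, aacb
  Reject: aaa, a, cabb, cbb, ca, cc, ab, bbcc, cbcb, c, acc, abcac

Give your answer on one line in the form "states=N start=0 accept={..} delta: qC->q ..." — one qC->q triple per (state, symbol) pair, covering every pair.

states=4 start=0 accept={2} delta: 0a->1 0b->2 0c->0 1a->0 1b->3 1c->0 2a->2 2b->0 2c->2 3a->2 3b->0 3c->0

Fold the examples into a partial DFA from state 0: repeatedly fix the first undefined (state, symbol) met by the shortest-then-alphabetical prefix, trying targets in increasing order and rejecting any under which an Accept and a Reject string meet in one state with the same remainder; add a state when all current targets are rejected. Accepting states are where Accept strings end.
a: 0a undefined. 0a->0: no, b/ab meet in 0 with "b" left. Open state 1: 0a->1.
b: 0b undefined. 0b->0: no, bc/c meet in 0 with "c" left. 0b->1: no, b/a meet in 1. Open state 2: 0b->2.
c: 0c undefined. 0c->0: ok.
aa: 1a undefined. 1a->0: ok.
ab: 1b undefined. 1b->0: no, b/cabb meet in 2. 1b->1: no, aba/cc meet in 0. 1b->2: no, b/ab meet in 2. Open state 3: 1b->3.
ac: 1c undefined. 1c->0: ok.
ba: 2a undefined. 2a->0: no, cba/cc meet in 0. 2a->1: no, cba/aaa meet in 1. 2a->2: ok.
bb: 2b undefined. 2b->0: ok.
bc: 2c undefined. 2c->0: no, b/cbcb meet in 2. 2c->1: no, bc/aaa meet in 1. 2c->2: ok.
aba: 3a undefined. 3a->0: no, aba/cbb meet in 0. 3a->1: no, aba/aaa meet in 1. 3a->2: ok.
abc: 3c undefined. 3c->0: ok.
cabb: 3b undefined. 3b->0: ok.
All examples now run through 4 states with every (state, symbol) defined. Accept strings end in {2}, Reject strings end in {0,1,3}; accept={2}.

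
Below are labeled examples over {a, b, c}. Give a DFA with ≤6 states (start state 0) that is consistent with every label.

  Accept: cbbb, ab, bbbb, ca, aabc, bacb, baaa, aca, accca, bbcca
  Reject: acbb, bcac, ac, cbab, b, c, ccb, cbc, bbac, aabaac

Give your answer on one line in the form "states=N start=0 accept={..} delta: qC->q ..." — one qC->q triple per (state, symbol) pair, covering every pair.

states=5 start=0 accept={0,2} delta: 0a->1 0b->1 0c->1 1a->2 1b->2 1c->3 2a->2 2b->4 2c->1 3a->0 3b->3 3c->0 4a->0 4b->0 4c->0

Fold the examples into a partial DFA from state 0: repeatedly fix the first undefined (state, symbol) met by the shortest-then-alphabetical prefix, trying targets in increasing order and rejecting any under which an Accept and a Reject string meet in one state with the same remainder; add a state when all current targets are rejected. Accepting states are where Accept strings end.
a: 0a undefined. 0a->0: no, ab/b meet in 0 with "b" left. Open state 1: 0a->1.
b: 0b undefined. 0b->0: no, bbbb/b meet in 0. 0b->1: ok.
c: 0c undefined. 0c->0: no, ca/b meet in 1. 0c->1: ok.
aa: 1a undefined. 1a->0: no, aabc/ac meet in 1 with "c" left. 1a->1: no, ca/b meet in 1. Open state 2: 1a->2.
ab: 1b undefined. 1b->0: no, cbbb/cbab meet in 0. 1b->1: no, cbbb/b meet in 1. 1b->2: ok.
ac: 1c undefined. 1c->0: no, ab/acbb meet in 2. 1c->1: no, ab/ccb meet in 2. 1c->2: no, cbbb/acbb meet in 2 with "bb" left. Open state 3: 1c->3.
aab: 2b undefined. 2b->0: no, cbbb/b meet in 1. 2b->1: no, aabc/ac meet in 3. 2b->2: no, aabc/cbc meet in 2 with "c" left. 2b->3: no, cbbb/ccb meet in 3 with "b" left. Open state 4: 2b->4.
aca: 3a undefined. 3a->0: ok.
acb: 3b undefined. 3b->0: no, aca/ccb meet in 0. 3b->1: no, ab/acbb meet in 2. 3b->2: no, ab/ccb meet in 2. 3b->3: ok.
acc: 3c undefined. 3c->0: ok.
baa: 2a undefined. 2a->0: no, baaa/bcac meet in 1. 2a->1: no, ab/cbab meet in 2. 2a->2: ok.
bac: 2c undefined. 2c->0: no, bacb/bcac meet in 1. 2c->1: ok.
aaba: 4a undefined. 4a->0: ok.
aabc: 4c undefined. 4c->0: ok.
bbbb: 4b undefined. 4b->0: ok.
All examples now run through 5 states with every (state, symbol) defined. Accept strings end in {0,2}, Reject strings end in {1,3,4}; accept={0,2}.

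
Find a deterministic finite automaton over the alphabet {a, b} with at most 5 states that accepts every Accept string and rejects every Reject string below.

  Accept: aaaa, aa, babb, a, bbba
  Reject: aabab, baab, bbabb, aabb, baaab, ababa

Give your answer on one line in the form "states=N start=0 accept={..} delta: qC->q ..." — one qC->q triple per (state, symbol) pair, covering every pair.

states=3 start=0 accept={0} delta: 0a->0 0b->1 1a->1 1b->2 2a->2 2b->0

Grow the machine one transition at a time. Run the examples from 0; the earliest place one falls off (shortest prefix, ties alphabetical) gets sent to the lowest-numbered state that keeps every Accept/Reject pair distinguishable — a pair clashes when both reach the same state with identical unread suffix — and to a fresh state only if none does.
a: 0a undefined. 0a->0: ok.
b: 0b undefined. 0b->0: no, aaaa/aabab meet in 0. Open state 1: 0b->1.
ba: 1a undefined. 1a->0: no, aaaa/ababa meet in 0. 1a->1: ok.
bb: 1b undefined. 1b->0: no, aaaa/aabab meet in 0. 1b->1: no, babb/aabab meet in 1. Open state 2: 1b->2.
bba: 2a undefined. 2a->0: no, aaaa/ababa meet in 0. 2a->1: no, babb/bbabb meet in 2 with "b" left. 2a->2: ok.
bbb: 2b undefined. 2b->0: ok.
All examples now run through 3 states with every (state, symbol) defined. Accept strings end in {0}, Reject strings end in {1,2}; accept={0}.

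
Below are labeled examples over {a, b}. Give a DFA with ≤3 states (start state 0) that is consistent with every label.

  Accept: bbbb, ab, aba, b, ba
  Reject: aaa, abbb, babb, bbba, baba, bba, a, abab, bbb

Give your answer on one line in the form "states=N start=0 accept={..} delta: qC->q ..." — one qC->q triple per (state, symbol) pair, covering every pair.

Fold the examples into a partial DFA from state 0: repeatedly fix the first undefined (state, symbol) met by the shortest-then-alphabetical prefix, trying targets in increasing order and rejecting any under which an Accept and a Reject string meet in one state with the same remainder; add a state when all current targets are rejected. Accepting states are where Accept strings end.
a: 0a undefined. 0a->0: ok.
b: 0b undefined. 0b->0: no, bbbb/aaa meet in 0. Open state 1: 0b->1.
ba: 1a undefined. 1a->0: no, ab/abab meet in 1. 1a->1: ok.
bb: 1b undefined. 1b->0: no, bbbb/aaa meet in 0. 1b->1: no, bbbb/abbb meet in 1. Open state 2: 1b->2.
bba: 2a undefined. 2a->0: ok.
bbb: 2b undefined. 2b->0: ok.
All examples now run through 3 states with every (state, symbol) defined. Accept strings end in {1}, Reject strings end in {0,2}; accept={1}.

states=3 start=0 accept={1} delta: 0a->0 0b->1 1a->1 1b->2 2a->0 2b->0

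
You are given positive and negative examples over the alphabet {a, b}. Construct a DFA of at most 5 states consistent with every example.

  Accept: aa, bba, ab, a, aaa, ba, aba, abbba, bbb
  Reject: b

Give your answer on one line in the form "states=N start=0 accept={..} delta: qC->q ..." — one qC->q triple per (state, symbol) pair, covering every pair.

State merging on the prefix tree: take the shortest (then alphabetical) example prefix whose next move is undefined and point that move at state 0, else 1, else 2, ...; a target is out if some Accept/Reject pair would then sit in one state with the same input left (inseparable). If every existing state is out, open a new one.
a: 0a undefined. 0a->0: no, ab/b meet in 0 with "b" left. Open state 1: 0a->1.
b: 0b undefined. 0b->0: no, bbb/b meet in 0. 0b->1: no, a/b meet in 1. Open state 2: 0b->2.
aa: 1a undefined. 1a->0: ok.
ab: 1b undefined. 1b->0: ok.
ba: 2a undefined. 2a->0: ok.
bb: 2b undefined. 2b->0: no, bbb/b meet in 2. 2b->1: ok.
All examples now run through 3 states with every (state, symbol) defined. Accept strings end in {0,1}, Reject strings end in {2}; accept={0,1}.

states=3 start=0 accept={0,1} delta: 0a->1 0b->2 1a->0 1b->0 2a->0 2b->1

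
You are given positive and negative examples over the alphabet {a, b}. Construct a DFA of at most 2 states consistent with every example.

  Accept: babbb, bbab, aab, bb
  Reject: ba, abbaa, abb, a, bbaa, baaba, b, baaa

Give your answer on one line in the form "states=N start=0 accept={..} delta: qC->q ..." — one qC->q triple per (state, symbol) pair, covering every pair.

Grow the machine one transition at a time. Run the examples from 0; the earliest place one falls off (shortest prefix, ties alphabetical) gets sent to the lowest-numbered state that keeps every Accept/Reject pair distinguishable — a pair clashes when both reach the same state with identical unread suffix — and to a fresh state only if none does.
a: 0a undefined. 0a->0: no, aab/b meet in 0 with "b" left. Open state 1: 0a->1.
b: 0b undefined. 0b->0: no, bb/b meet in 0. 0b->1: ok.
aa: 1a undefined. 1a->0: no, babbb/abb meet in 1 with "bb" left. 1a->1: ok.
ab: 1b undefined. 1b->0: ok.
All examples now run through 2 states with every (state, symbol) defined. Accept strings end in {0}, Reject strings end in {1}; accept={0}.

states=2 start=0 accept={0} delta: 0a->1 0b->1 1a->1 1b->0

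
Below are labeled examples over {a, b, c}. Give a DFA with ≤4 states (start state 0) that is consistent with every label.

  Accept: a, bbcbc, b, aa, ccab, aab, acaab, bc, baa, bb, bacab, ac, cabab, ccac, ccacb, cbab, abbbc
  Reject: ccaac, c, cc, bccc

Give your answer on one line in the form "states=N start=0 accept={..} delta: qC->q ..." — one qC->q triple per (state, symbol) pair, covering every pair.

states=3 start=0 accept={1,2} delta: 0a->1 0b->1 0c->0 1a->2 1b->1 1c->2 2a->1 2b->1 2c->0

Fold the examples into a partial DFA from state 0: repeatedly fix the first undefined (state, symbol) met by the shortest-then-alphabetical prefix, trying targets in increasing order and rejecting any under which an Accept and a Reject string meet in one state with the same remainder; add a state when all current targets are rejected. Accepting states are where Accept strings end.
a: 0a undefined. 0a->0: no, ac/c meet in 0 with "c" left. Open state 1: 0a->1.
b: 0b undefined. 0b->0: no, bc/c meet in 0 with "c" left. 0b->1: ok.
c: 0c undefined. 0c->0: ok.
aa: 1a undefined. 1a->0: no, aa/ccaac meet in 0. 1a->1: no, bc/ccaac meet in 1 with "c" left. Open state 2: 1a->2.
ab: 1b undefined. 1b->0: no, ccab/c meet in 0. 1b->1: ok.
ac: 1c undefined. 1c->0: no, bbcbc/c meet in 0. 1c->1: no, a/bccc meet in 1. 1c->2: ok.
aab: 2b undefined. 2b->0: no, bbcbc/c meet in 0. 2b->1: ok.
aca: 2a undefined. 2a->0: no, baa/c meet in 0. 2a->1: ok.
bac: 2c undefined. 2c->0: ok.
All examples now run through 3 states with every (state, symbol) defined. Accept strings end in {1,2}, Reject strings end in {0}; accept={1,2}.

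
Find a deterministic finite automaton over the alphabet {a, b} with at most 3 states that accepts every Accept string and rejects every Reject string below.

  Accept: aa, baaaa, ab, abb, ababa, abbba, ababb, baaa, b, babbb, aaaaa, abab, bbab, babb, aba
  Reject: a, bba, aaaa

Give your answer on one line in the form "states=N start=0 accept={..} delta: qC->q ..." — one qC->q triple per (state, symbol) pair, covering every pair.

states=3 start=0 accept={0,2} delta: 0a->1 0b->2 1a->2 1b->2 2a->0 2b->0

Fold the examples into a partial DFA from state 0: repeatedly fix the first undefined (state, symbol) met by the shortest-then-alphabetical prefix, trying targets in increasing order and rejecting any under which an Accept and a Reject string meet in one state with the same remainder; add a state when all current targets are rejected. Accepting states are where Accept strings end.
a: 0a undefined. 0a->0: no, aa/a meet in 0. Open state 1: 0a->1.
b: 0b undefined. 0b->0: no, baaaa/aaaa meet in 1 with "aaa" left. 0b->1: no, baaa/aaaa meet in 1 with "aaa" left. Open state 2: 0b->2.
aa: 1a undefined. 1a->0: no, aa/aaaa meet in 0. 1a->1: no, aa/a meet in 1. 1a->2: ok.
ab: 1b undefined. 1b->0: no, ababa/a meet in 1. 1b->1: no, ab/a meet in 1. 1b->2: ok.
ba: 2a undefined. 2a->0: ok.
bb: 2b undefined. 2b->0: ok.
All examples now run through 3 states with every (state, symbol) defined. Accept strings end in {0,2}, Reject strings end in {1}; accept={0,2}.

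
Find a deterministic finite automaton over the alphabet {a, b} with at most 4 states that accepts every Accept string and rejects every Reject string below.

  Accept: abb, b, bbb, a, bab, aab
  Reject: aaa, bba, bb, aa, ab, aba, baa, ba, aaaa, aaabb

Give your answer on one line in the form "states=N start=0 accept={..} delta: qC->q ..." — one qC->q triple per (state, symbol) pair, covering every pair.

states=3 start=0 accept={1} delta: 0a->1 0b->1 1a->2 1b->2 2a->2 2b->1

Grow the machine one transition at a time. Run the examples from 0; the earliest place one falls off (shortest prefix, ties alphabetical) gets sent to the lowest-numbered state that keeps every Accept/Reject pair distinguishable — a pair clashes when both reach the same state with identical unread suffix — and to a fresh state only if none does.
a: 0a undefined. 0a->0: no, abb/bb meet in 0 with "bb" left. Open state 1: 0a->1.
b: 0b undefined. 0b->0: no, b/bb meet in 0. 0b->1: ok.
aa: 1a undefined. 1a->0: no, abb/aaabb meet in 1 with "bb" left. 1a->1: no, abb/aaabb meet in 1 with "bb" left. Open state 2: 1a->2.
ab: 1b undefined. 1b->0: no, abb/bba meet in 1. 1b->1: no, abb/bb meet in 1. 1b->2: ok.
aaa: 2a undefined. 2a->0: no, b/aaaa meet in 1. 2a->1: no, abb/aaabb meet in 2 with "b" left. 2a->2: ok.
aab: 2b undefined. 2b->0: no, b/aaabb meet in 1. 2b->1: ok.
All examples now run through 3 states with every (state, symbol) defined. Accept strings end in {1}, Reject strings end in {2}; accept={1}.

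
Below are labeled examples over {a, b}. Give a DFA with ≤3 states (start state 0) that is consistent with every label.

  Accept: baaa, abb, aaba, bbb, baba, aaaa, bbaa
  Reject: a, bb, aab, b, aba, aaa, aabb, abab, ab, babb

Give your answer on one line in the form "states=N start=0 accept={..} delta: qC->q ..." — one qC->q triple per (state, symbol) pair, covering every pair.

states=3 start=0 accept={0} delta: 0a->1 0b->1 1a->0 1b->2 2a->1 2b->0

State merging on the prefix tree: take the shortest (then alphabetical) example prefix whose next move is undefined and point that move at state 0, else 1, else 2, ...; a target is out if some Accept/Reject pair would then sit in one state with the same input left (inseparable). If every existing state is out, open a new one.
a: 0a undefined. 0a->0: no, abb/bb meet in 0 with "bb" left. Open state 1: 0a->1.
b: 0b undefined. 0b->0: no, baaa/aaa meet in 1 with "aa" left. 0b->1: ok.
aa: 1a undefined. 1a->0: ok.
ab: 1b undefined. 1b->0: no, baaa/bb meet in 0. 1b->1: no, baaa/aba meet in 0. Open state 2: 1b->2.
aba: 2a undefined. 2a->0: no, baaa/aba meet in 0. 2a->1: ok.
abb: 2b undefined. 2b->0: ok.
All examples now run through 3 states with every (state, symbol) defined. Accept strings end in {0}, Reject strings end in {1,2}; accept={0}.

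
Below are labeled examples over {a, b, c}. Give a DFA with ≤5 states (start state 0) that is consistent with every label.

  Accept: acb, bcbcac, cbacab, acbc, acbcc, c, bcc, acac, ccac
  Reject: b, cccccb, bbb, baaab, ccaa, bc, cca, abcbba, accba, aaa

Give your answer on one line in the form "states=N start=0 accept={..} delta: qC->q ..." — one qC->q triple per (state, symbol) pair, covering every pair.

states=5 start=0 accept={2,3} delta: 0a->0 0b->1 0c->2 1a->0 1b->0 1c->0 2a->2 2b->2 2c->3 3a->4 3b->0 3c->3 4a->0 4b->2 4c->2

Fold the examples into a partial DFA from state 0: repeatedly fix the first undefined (state, symbol) met by the shortest-then-alphabetical prefix, trying targets in increasing order and rejecting any under which an Accept and a Reject string meet in one state with the same remainder; add a state when all current targets are rejected. Accepting states are where Accept strings end.
a: 0a undefined. 0a->0: ok.
b: 0b undefined. 0b->0: no, c/bc meet in 0 with "c" left. Open state 1: 0b->1.
c: 0c undefined. 0c->0: no, acb/b meet in 1. 0c->1: no, c/b meet in 1. Open state 2: 0c->2.
ba: 1a undefined. 1a->0: ok.
bb: 1b undefined. 1b->0: ok.
bc: 1c undefined. 1c->0: ok.
cb: 2b undefined. 2b->0: no, acb/bc meet in 0. 2b->1: no, acb/b meet in 1. 2b->2: ok.
cc: 2c undefined. 2c->0: no, acb/cccccb meet in 2. 2c->1: no, acbc/b meet in 1. 2c->2: no, acb/cccccb meet in 2. Open state 3: 2c->3.
aca: 2a undefined. 2a->0: no, cbacab/b meet in 1. 2a->1: no, cbacab/b meet in 1. 2a->2: ok.
cca: 3a undefined. 3a->0: no, cbacab/b meet in 1. 3a->1: no, cbacab/ccaa meet in 0. 3a->2: no, acb/ccaa meet in 2. 3a->3: no, acbc/ccaa meet in 3. Open state 4: 3a->4.
ccc: 3c undefined. 3c->0: no, acbcc/bc meet in 0. 3c->1: no, acb/cccccb meet in 2. 3c->2: no, acb/cccccb meet in 2. 3c->3: ok.
accb: 3b undefined. 3b->0: ok.
ccaa: 4a undefined. 4a->0: ok.
ccac: 4c undefined. 4c->0: no, ccac/cccccb meet in 0. 4c->1: no, ccac/b meet in 1. 4c->2: ok.
cbacab: 4b undefined. 4b->0: no, cbacab/cccccb meet in 0. 4b->1: no, cbacab/b meet in 1. 4b->2: ok.
All examples now run through 5 states with every (state, symbol) defined. Accept strings end in {2,3}, Reject strings end in {0,1,4}; accept={2,3}.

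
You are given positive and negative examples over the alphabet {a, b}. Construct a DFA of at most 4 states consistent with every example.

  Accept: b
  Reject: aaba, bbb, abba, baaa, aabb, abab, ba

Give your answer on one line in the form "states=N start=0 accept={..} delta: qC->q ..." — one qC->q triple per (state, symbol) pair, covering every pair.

Grow the machine one transition at a time. Run the examples from 0; the earliest place one falls off (shortest prefix, ties alphabetical) gets sent to the lowest-numbered state that keeps every Accept/Reject pair distinguishable — a pair clashes when both reach the same state with identical unread suffix — and to a fresh state only if none does.
a: 0a undefined. 0a->0: ok.
b: 0b undefined. 0b->0: no, b/aaba meet in 0. Open state 1: 0b->1.
ba: 1a undefined. 1a->0: no, b/abab meet in 1. 1a->1: no, b/aaba meet in 1. Open state 2: 1a->2.
bb: 1b undefined. 1b->0: no, b/bbb meet in 1. 1b->1: no, b/bbb meet in 1. 1b->2: ok.
baa: 2a undefined. 2a->0: ok.
bbb: 2b undefined. 2b->0: ok.
All examples now run through 3 states with every (state, symbol) defined. Accept strings end in {1}, Reject strings end in {0,2}; accept={1}.

states=3 start=0 accept={1} delta: 0a->0 0b->1 1a->2 1b->2 2a->0 2b->0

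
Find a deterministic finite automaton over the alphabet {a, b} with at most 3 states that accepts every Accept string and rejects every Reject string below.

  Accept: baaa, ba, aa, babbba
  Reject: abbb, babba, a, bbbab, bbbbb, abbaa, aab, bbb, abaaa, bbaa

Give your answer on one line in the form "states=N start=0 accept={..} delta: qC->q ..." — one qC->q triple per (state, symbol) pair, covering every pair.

states=3 start=0 accept={0} delta: 0a->1 0b->1 1a->0 1b->2 2a->2 2b->1

State merging on the prefix tree: take the shortest (then alphabetical) example prefix whose next move is undefined and point that move at state 0, else 1, else 2, ...; a target is out if some Accept/Reject pair would then sit in one state with the same input left (inseparable). If every existing state is out, open a new one.
a: 0a undefined. 0a->0: no, baaa/abaaa meet in 0 with "baaa" left. Open state 1: 0a->1.
b: 0b undefined. 0b->0: no, ba/a meet in 1. 0b->1: ok.
aa: 1a undefined. 1a->0: ok.
ab: 1b undefined. 1b->0: no, baaa/abbb meet in 0. 1b->1: no, baaa/babba meet in 0. Open state 2: 1b->2.
aba: 2a undefined. 2a->0: no, baaa/babba meet in 0. 2a->1: no, baaa/bbaa meet in 0. 2a->2: ok.
abb: 2b undefined. 2b->0: no, baaa/abbaa meet in 0. 2b->1: ok.
All examples now run through 3 states with every (state, symbol) defined. Accept strings end in {0}, Reject strings end in {1,2}; accept={0}.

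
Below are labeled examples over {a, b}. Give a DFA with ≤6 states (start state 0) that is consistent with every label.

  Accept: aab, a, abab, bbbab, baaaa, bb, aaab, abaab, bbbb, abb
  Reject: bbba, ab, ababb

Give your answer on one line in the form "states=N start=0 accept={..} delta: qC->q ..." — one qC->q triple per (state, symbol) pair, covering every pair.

State merging on the prefix tree: take the shortest (then alphabetical) example prefix whose next move is undefined and point that move at state 0, else 1, else 2, ...; a target is out if some Accept/Reject pair would then sit in one state with the same input left (inseparable). If every existing state is out, open a new one.
a: 0a undefined. 0a->0: no, aab/ab meet in 0 with "b" left. Open state 1: 0a->1.
b: 0b undefined. 0b->0: no, a/bbba meet in 1. 0b->1: no, bb/ab meet in 1 with "b" left. Open state 2: 0b->2.
aa: 1a undefined. 1a->0: no, aaab/ab meet in 1 with "b" left. 1a->1: no, aab/ab meet in 1 with "b" left. 1a->2: ok.
ab: 1b undefined. 1b->0: no, abab/ab meet in 0. 1b->1: no, a/ab meet in 1. 1b->2: ok.
ba: 2a undefined. 2a->0: no, aab/ababb meet in 2 with "b" left. 2a->1: no, aab/ababb meet in 2 with "b" left. 2a->2: no, baaaa/ab meet in 2. Open state 3: 2a->3.
bb: 2b undefined. 2b->0: ok.
baa: 3a undefined. 3a->0: no, baaaa/ab meet in 2. 3a->1: no, baaaa/bbba meet in 3. 3a->2: no, baaaa/ab meet in 2. 3a->3: no, baaaa/bbba meet in 3. Open state 4: 3a->4.
aaab: 3b undefined. 3b->0: ok.
baaa: 4a undefined. 4a->0: ok.
abaab: 4b undefined. 4b->0: ok.
All examples now run through 5 states with every (state, symbol) defined. Accept strings end in {0,1}, Reject strings end in {2,3}; accept={0,1}.

states=5 start=0 accept={0,1} delta: 0a->1 0b->2 1a->2 1b->2 2a->3 2b->0 3a->4 3b->0 4a->0 4b->0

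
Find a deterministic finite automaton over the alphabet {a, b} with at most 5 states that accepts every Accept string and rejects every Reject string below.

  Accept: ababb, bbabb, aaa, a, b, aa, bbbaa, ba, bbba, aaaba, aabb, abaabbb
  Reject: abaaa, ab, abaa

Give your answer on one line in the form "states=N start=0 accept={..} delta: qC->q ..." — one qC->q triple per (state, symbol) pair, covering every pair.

states=5 start=0 accept={0,1,3} delta: 0a->1 0b->0 1a->0 1b->2 2a->3 2b->0 3a->4 3b->0 4a->2 4b->0

Fold the examples into a partial DFA from state 0: repeatedly fix the first undefined (state, symbol) met by the shortest-then-alphabetical prefix, trying targets in increasing order and rejecting any under which an Accept and a Reject string meet in one state with the same remainder; add a state when all current targets are rejected. Accepting states are where Accept strings end.
a: 0a undefined. 0a->0: no, b/ab meet in 0 with "b" left. Open state 1: 0a->1.
b: 0b undefined. 0b->0: ok.
aa: 1a undefined. 1a->0: ok.
ab: 1b undefined. 1b->0: no, ababb/ab meet in 0. 1b->1: no, ababb/abaaa meet in 0. Open state 2: 1b->2.
aba: 2a undefined. 2a->0: no, ababb/abaaa meet in 0. 2a->1: no, aaa/abaaa meet in 1. 2a->2: no, aaaba/abaaa meet in 2. Open state 3: 2a->3.
abaa: 3a undefined. 3a->0: no, aaa/abaaa meet in 1. 3a->1: no, aaa/abaa meet in 1. 3a->2: no, aaaba/abaaa meet in 3. 3a->3: no, aaaba/abaaa meet in 3. Open state 4: 3a->4.
abab: 3b undefined. 3b->0: ok.
abaaa: 4a undefined. 4a->0: no, ababb/abaaa meet in 0. 4a->1: no, aaa/abaaa meet in 1. 4a->2: ok.
abaab: 4b undefined. 4b->0: ok.
bbabb: 2b undefined. 2b->0: ok.
All examples now run through 5 states with every (state, symbol) defined. Accept strings end in {0,1,3}, Reject strings end in {2,4}; accept={0,1,3}.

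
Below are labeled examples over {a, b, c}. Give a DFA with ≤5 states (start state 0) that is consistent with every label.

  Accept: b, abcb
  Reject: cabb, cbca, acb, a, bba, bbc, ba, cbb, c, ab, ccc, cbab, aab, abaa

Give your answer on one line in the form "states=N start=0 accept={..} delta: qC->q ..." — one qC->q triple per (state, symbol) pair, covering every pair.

State merging on the prefix tree: take the shortest (then alphabetical) example prefix whose next move is undefined and point that move at state 0, else 1, else 2, ...; a target is out if some Accept/Reject pair would then sit in one state with the same input left (inseparable). If every existing state is out, open a new one.
a: 0a undefined. 0a->0: no, b/ab meet in 0 with "b" left. Open state 1: 0a->1.
b: 0b undefined. 0b->0: ok.
c: 0c undefined. 0c->0: no, b/bbc meet in 0. 0c->1: ok.
aa: 1a undefined. 1a->0: no, b/cabb meet in 0. 1a->1: ok.
ab: 1b undefined. 1b->0: no, b/cabb meet in 0. 1b->1: no, abcb/acb meet in 1 with "cb" left. Open state 2: 1b->2.
ac: 1c undefined. 1c->0: no, b/acb meet in 0. 1c->1: ok.
aba: 2a undefined. 2a->0: no, b/cbab meet in 0. 2a->1: ok.
abc: 2c undefined. 2c->0: ok.
cbb: 2b undefined. 2b->0: no, b/cabb meet in 0. 2b->1: ok.
All examples now run through 3 states with every (state, symbol) defined. Accept strings end in {0}, Reject strings end in {1,2}; accept={0}.

states=3 start=0 accept={0} delta: 0a->1 0b->0 0c->1 1a->1 1b->2 1c->1 2a->1 2b->1 2c->0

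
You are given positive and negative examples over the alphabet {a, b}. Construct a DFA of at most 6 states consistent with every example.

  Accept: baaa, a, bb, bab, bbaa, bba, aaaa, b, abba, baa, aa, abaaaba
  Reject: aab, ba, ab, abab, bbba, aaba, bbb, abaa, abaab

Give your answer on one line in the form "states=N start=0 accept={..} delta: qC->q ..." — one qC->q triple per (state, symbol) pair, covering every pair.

Grow the machine one transition at a time. Run the examples from 0; the earliest place one falls off (shortest prefix, ties alphabetical) gets sent to the lowest-numbered state that keeps every Accept/Reject pair distinguishable — a pair clashes when both reach the same state with identical unread suffix — and to a fresh state only if none does.
a: 0a undefined. 0a->0: no, bab/abab meet in 0 with "bab" left. Open state 1: 0a->1.
b: 0b undefined. 0b->0: no, a/ba meet in 1. 0b->1: no, bb/ab meet in 1 with "b" left. Open state 2: 0b->2.
aa: 1a undefined. 1a->0: no, b/aab meet in 2. 1a->1: ok.
ab: 1b undefined. 1b->0: no, a/aaba meet in 1. 1b->1: no, a/aab meet in 1. 1b->2: no, bab/abab meet in 2 with "ab" left. Open state 3: 1b->3.
ba: 2a undefined. 2a->0: ok.
bb: 2b undefined. 2b->0: no, bb/ba meet in 0. 2b->1: ok.
aba: 3a undefined. 3a->0: no, baaa/abaa meet in 1. 3a->1: no, baaa/bbba meet in 1. 3a->2: no, baaa/abab meet in 1. 3a->3: ok.
abb: 3b undefined. 3b->0: ok.
All examples now run through 4 states with every (state, symbol) defined. Accept strings end in {1,2}, Reject strings end in {0,3}; accept={1,2}.

states=4 start=0 accept={1,2} delta: 0a->1 0b->2 1a->1 1b->3 2a->0 2b->1 3a->3 3b->0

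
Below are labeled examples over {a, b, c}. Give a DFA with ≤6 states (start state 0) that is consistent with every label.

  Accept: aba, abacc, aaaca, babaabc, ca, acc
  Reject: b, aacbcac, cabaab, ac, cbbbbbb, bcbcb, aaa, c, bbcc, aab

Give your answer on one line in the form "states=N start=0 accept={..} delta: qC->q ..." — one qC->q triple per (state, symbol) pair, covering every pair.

Fold the examples into a partial DFA from state 0: repeatedly fix the first undefined (state, symbol) met by the shortest-then-alphabetical prefix, trying targets in increasing order and rejecting any under which an Accept and a Reject string meet in one state with the same remainder; add a state when all current targets are rejected. Accepting states are where Accept strings end.
a: 0a undefined. 0a->0: ok.
b: 0b undefined. 0b->0: no, aba/b meet in 0. Open state 1: 0b->1.
c: 0c undefined. 0c->0: no, aaaca/ac meet in 0. 0c->1: ok.
ba: 1a undefined. 1a->0: no, aba/aaa meet in 0. 1a->1: no, aba/b meet in 1. Open state 2: 1a->2.
bb: 1b undefined. 1b->0: no, acc/bbcc meet in 1 with "c" left. 1b->1: ok.
bc: 1c undefined. 1c->0: no, acc/aaa meet in 0. 1c->1: no, acc/b meet in 1. 1c->2: ok.
bab: 2b undefined. 2b->0: ok.
abac: 2c undefined. 2c->0: no, abacc/b meet in 1. 2c->1: ok.
aacbca: 2a undefined. 2a->0: ok.
All examples now run through 3 states with every (state, symbol) defined. Accept strings end in {2}, Reject strings end in {0,1}; accept={2}.

states=3 start=0 accept={2} delta: 0a->0 0b->1 0c->1 1a->2 1b->1 1c->2 2a->0 2b->0 2c->1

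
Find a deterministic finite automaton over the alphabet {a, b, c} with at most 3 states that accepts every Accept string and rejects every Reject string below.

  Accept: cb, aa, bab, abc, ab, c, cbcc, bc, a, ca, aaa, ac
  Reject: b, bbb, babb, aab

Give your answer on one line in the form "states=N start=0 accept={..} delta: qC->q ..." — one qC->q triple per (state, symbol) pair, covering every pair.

Fold the examples into a partial DFA from state 0: repeatedly fix the first undefined (state, symbol) met by the shortest-then-alphabetical prefix, trying targets in increasing order and rejecting any under which an Accept and a Reject string meet in one state with the same remainder; add a state when all current targets are rejected. Accepting states are where Accept strings end.
a: 0a undefined. 0a->0: no, ab/b meet in 0 with "b" left. Open state 1: 0a->1.
b: 0b undefined. 0b->0: ok.
c: 0c undefined. 0c->0: no, cb/b meet in 0. 0c->1: ok.
aa: 1a undefined. 1a->0: no, aa/b meet in 0. 1a->1: no, cb/aab meet in 1 with "b" left. Open state 2: 1a->2.
ab: 1b undefined. 1b->0: no, cb/b meet in 0. 1b->1: no, cb/babb meet in 1. 1b->2: ok.
ac: 1c undefined. 1c->0: no, ac/b meet in 0. 1c->1: ok.
aaa: 2a undefined. 2a->0: no, aaa/b meet in 0. 2a->1: ok.
aab: 2b undefined. 2b->0: ok.
abc: 2c undefined. 2c->0: no, abc/b meet in 0. 2c->1: ok.
All examples now run through 3 states with every (state, symbol) defined. Accept strings end in {1,2}, Reject strings end in {0}; accept={1,2}.

states=3 start=0 accept={1,2} delta: 0a->1 0b->0 0c->1 1a->2 1b->2 1c->1 2a->1 2b->0 2c->1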